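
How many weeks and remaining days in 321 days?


45 weeks 6 days

Weeks: 321 ÷ 7 = 45 remainder 6


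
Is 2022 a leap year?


Rules: divisible by 4 AND (not by 100 OR by 400)
2022 ÷ 4 = 505 remainder 2 → not divisible by 4
Not divisible by 4 → not a leap year

No


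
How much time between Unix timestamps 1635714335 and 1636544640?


830305 seconds (230.6 hours / 9.61 days)

Difference = 1636544640 - 1635714335 = 830305 seconds
In hours: 830305 / 3600 ≈ 230.6
In days: 830305 / 86400 ≈ 9.61


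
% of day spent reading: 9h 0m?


37.5%

Time: 540 minutes
Day: 1440 minutes
Percentage = (540/1440) × 100 = 37.5%


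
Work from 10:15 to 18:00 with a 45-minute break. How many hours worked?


Total time = (18×60+0) - (10×60+15)
= 1080 - 615 = 465 min
Minus break: 465 - 45 = 420 min
= 7h 0m

7h 0m (420 minutes)


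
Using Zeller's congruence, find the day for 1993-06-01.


Tuesday

Zeller's congruence:
q=1, m=6, k=93, j=19
h = (1 + ⌊13×7/5⌋ + 93 + ⌊93/4⌋ + ⌊19/4⌋ - 2×19) mod 7
= (1 + 18 + 93 + 23 + 4 - 38) mod 7
= 101 mod 7 = 3
h=3 → Tuesday


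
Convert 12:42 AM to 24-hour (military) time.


00:42

Input: 12:42 AM
12 AM → 00 (midnight)


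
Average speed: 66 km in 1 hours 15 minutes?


52.8 km/h

Distance: 66 km
Time: 1h 15m = 75 min = 75/60 = 5/4 hours
Speed = 66 ÷ (5/4) = 66 × 4 / 5 = 264/5 = 52.8 km/h


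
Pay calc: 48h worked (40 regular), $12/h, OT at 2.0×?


Regular: 40h × $12 = $480.00
Overtime: 48 - 40 = 8h
OT pay: 8h × $12 × 2.0 = $192.00
Total = $480.00 + $192.00 = $672.00

$672.00


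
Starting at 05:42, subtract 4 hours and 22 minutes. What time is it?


Start: 342 minutes from midnight
Subtract: 262 minutes
Remaining: 342 - 262 = 80
Hours: 1, Minutes: 20

01:20


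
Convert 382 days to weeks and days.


54 weeks 4 days

Weeks: 382 ÷ 7 = 54 remainder 4


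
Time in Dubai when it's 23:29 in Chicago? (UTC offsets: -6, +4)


09:29 (next day)

Time difference = UTC+4 - UTC-6 = +10 hours
New hour = (23 + 10) mod 24
= 33 mod 24 = 9
Minutes unchanged → 09:29; 33 ≥ 24 → next day


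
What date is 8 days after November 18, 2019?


November 26, 2019

Start: November 18, 2019
Add 8 days
November 18 + 8 = November 26, 2019


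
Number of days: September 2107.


30 days

Month: September (month 9)
September has 30 days


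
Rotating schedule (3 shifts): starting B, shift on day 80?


Shift C

Shifts: A, B, C
Start: B (index 1)
Day 80: (1 + 80 - 1) mod 3
= 80 mod 3
= 2
Index 2 → shift C


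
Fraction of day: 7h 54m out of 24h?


0.3292 (32.92%)

Total minutes: 7×60 + 54 = 474
Day = 24×60 = 1440 minutes
Fraction = 474/1440 ≈ 0.3292
As a percentage: 474/1440 × 100 ≈ 32.92%


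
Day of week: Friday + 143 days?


Monday

Start: Friday (index 4)
(4 + 143) mod 7
= 147 mod 7
= 0
Index 0 → Monday


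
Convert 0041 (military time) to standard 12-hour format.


Hour: 0
0 → 12 AM (midnight)

12:41 AM


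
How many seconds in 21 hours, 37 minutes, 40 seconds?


Hours: 21 × 3600 = 75600
Minutes: 37 × 60 = 2220
Seconds: 40
Total = 75600 + 2220 + 40 = 77860

77860 seconds


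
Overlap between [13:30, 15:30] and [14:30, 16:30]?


60 minutes

Meeting A: 810-930 (in minutes from midnight)
Meeting B: 870-990
Overlap start = max(810, 870) = 870
Overlap end = min(930, 990) = 930
Overlap = max(0, 930 - 870) = 60 min


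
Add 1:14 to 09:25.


Start: 565 minutes from midnight
Add: 74 minutes
Total: 639 minutes
Hours: 639 ÷ 60 = 10 remainder 39

10:39


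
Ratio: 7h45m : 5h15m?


31:21 (1.48)

Duration 1: 465 minutes
Duration 2: 315 minutes
Ratio = 465:315
GCD = 15
Simplified = 31:21
As a decimal: 31/21 ≈ 1.48


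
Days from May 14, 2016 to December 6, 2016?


From May 14, 2016 to December 6, 2016
Rest of May 2016: 31 - 14 = 17
Full months: June 30, July 31, August 31, September 30, October 31, November 30
Days into December 2016: 6
Total = 17 + 30 + 31 + 31 + 30 + 31 + 30 + 6 = 206 days

206 days


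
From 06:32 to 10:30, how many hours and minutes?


3h 58m

End time in minutes: 10×60 + 30 = 630
Start time in minutes: 6×60 + 32 = 392
Difference = 630 - 392 = 238 minutes
= 3 hours 58 minutes


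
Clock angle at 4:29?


Hour hand = 4×30 + 29×0.5 = 134.5°
Minute hand = 29×6 = 174°
Difference = |134.5 - 174| = 39.5°

39.5°


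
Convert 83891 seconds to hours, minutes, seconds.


Hours: 83891 ÷ 3600 = 23 remainder 1091
Minutes: 1091 ÷ 60 = 18 remainder 11
Seconds: 11

23h 18m 11s


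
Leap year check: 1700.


No

Rules: divisible by 4 AND (not by 100 OR by 400)
1700 ÷ 4 = 425 exactly → divisible by 4
1700 ÷ 100 = 17 exactly → divisible by 100
1700 ÷ 400 = 4 remainder 100 → not divisible by 400
Divisible by 100 but not by 400 → not a leap year


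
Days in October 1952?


Month: October (month 10)
October has 31 days

31 days


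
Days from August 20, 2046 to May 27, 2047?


280 days

From August 20, 2046 to May 27, 2047
Rest of August 2046: 31 - 20 = 11
Full months: September 30, October 31, November 30, December 31, January 31, February 2047 28, March 31, April 30
Days into May 2047: 27
Total = 11 + 30 + 31 + 30 + 31 + 31 + 28 + 31 + 30 + 27 = 280 days


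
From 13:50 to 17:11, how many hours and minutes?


3h 21m

End time in minutes: 17×60 + 11 = 1031
Start time in minutes: 13×60 + 50 = 830
Difference = 1031 - 830 = 201 minutes
= 3 hours 21 minutes


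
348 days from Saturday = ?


Start: Saturday (index 5)
(5 + 348) mod 7
= 353 mod 7
= 3
Index 3 → Thursday

Thursday


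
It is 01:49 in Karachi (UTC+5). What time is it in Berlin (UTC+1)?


21:49 (previous day)

Time difference = UTC+1 - UTC+5 = -4 hours
New hour = (1 -4) mod 24
= -3 mod 24 = 21
Minutes unchanged → 21:49; -3 < 0 → previous day


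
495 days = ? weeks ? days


70 weeks 5 days

Weeks: 495 ÷ 7 = 70 remainder 5


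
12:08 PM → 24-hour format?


Input: 12:08 PM
12 PM → 12 (noon)

12:08


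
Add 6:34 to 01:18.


Start: 78 minutes from midnight
Add: 394 minutes
Total: 472 minutes
Hours: 472 ÷ 60 = 7 remainder 52

07:52


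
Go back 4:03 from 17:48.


13:45

Start: 1068 minutes from midnight
Subtract: 243 minutes
Remaining: 1068 - 243 = 825
Hours: 13, Minutes: 45


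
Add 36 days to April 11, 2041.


Start: April 11, 2041
Add 36 days
April 11 → May 1: 30 - 11 + 1 = 20 days (36 - 20 = 16 left)
May 1 + 16 = May 17, 2041

May 17, 2041


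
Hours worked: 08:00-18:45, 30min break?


Total time = (18×60+45) - (8×60+0)
= 1125 - 480 = 645 min
Minus break: 645 - 30 = 615 min
= 10h 15m

10h 15m (615 minutes)


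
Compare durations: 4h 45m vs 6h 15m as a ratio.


Duration 1: 285 minutes
Duration 2: 375 minutes
Ratio = 285:375
GCD = 15
Simplified = 19:25
As a decimal: 19/25 = 0.76

19:25 (0.76)


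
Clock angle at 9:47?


11.5°

Hour hand = 9×30 + 47×0.5 = 293.5°
Minute hand = 47×6 = 282°
Difference = |293.5 - 282| = 11.5°


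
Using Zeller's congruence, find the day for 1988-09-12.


Zeller's congruence:
q=12, m=9, k=88, j=19
h = (12 + ⌊13×10/5⌋ + 88 + ⌊88/4⌋ + ⌊19/4⌋ - 2×19) mod 7
= (12 + 26 + 88 + 22 + 4 - 38) mod 7
= 114 mod 7 = 2
h=2 → Monday

Monday


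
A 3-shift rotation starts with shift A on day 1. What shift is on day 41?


Shifts: A, B, C
Start: A (index 0)
Day 41: (0 + 41 - 1) mod 3
= 40 mod 3
= 1
Index 1 → shift B

Shift B


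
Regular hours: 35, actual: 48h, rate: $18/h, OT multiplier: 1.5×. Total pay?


$981.00

Regular: 35h × $18 = $630.00
Overtime: 48 - 35 = 13h
OT pay: 13h × $18 × 1.5 = $351.00
Total = $630.00 + $351.00 = $981.00


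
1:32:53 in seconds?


Hours: 1 × 3600 = 3600
Minutes: 32 × 60 = 1920
Seconds: 53
Total = 3600 + 1920 + 53 = 5573

5573 seconds


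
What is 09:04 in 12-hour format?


Hour: 9
9 < 12 → AM

9:04 AM


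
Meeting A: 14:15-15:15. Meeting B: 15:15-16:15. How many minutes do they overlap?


0 minutes

Meeting A: 855-915 (in minutes from midnight)
Meeting B: 915-975
Overlap start = max(855, 915) = 915
Overlap end = min(915, 975) = 915
Overlap = max(0, 915 - 915) = 0 min


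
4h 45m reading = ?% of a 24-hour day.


19.8%

Time: 285 minutes
Day: 1440 minutes
Percentage = (285/1440) × 100 ≈ 19.8%


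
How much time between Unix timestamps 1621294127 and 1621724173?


Difference = 1621724173 - 1621294127 = 430046 seconds
In hours: 430046 / 3600 ≈ 119.5
In days: 430046 / 86400 ≈ 4.98

430046 seconds (119.5 hours / 4.98 days)


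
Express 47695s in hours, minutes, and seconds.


13h 14m 55s

Hours: 47695 ÷ 3600 = 13 remainder 895
Minutes: 895 ÷ 60 = 14 remainder 55
Seconds: 55


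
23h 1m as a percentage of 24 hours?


Total minutes: 23×60 + 1 = 1381
Day = 24×60 = 1440 minutes
Fraction = 1381/1440 ≈ 0.9590
As a percentage: 1381/1440 × 100 ≈ 95.90%

0.9590 (95.90%)


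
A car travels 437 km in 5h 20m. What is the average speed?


Distance: 437 km
Time: 5h 20m = 320 min = 320/60 = 16/3 hours
Speed = 437 ÷ (16/3) = 437 × 3 / 16 = 1311/16 ≈ 81.9 km/h

81.9 km/h


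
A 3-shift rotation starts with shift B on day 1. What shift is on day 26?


Shifts: A, B, C
Start: B (index 1)
Day 26: (1 + 26 - 1) mod 3
= 26 mod 3
= 2
Index 2 → shift C

Shift C


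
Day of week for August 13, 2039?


Saturday

Zeller's congruence:
q=13, m=8, k=39, j=20
h = (13 + ⌊13×9/5⌋ + 39 + ⌊39/4⌋ + ⌊20/4⌋ - 2×20) mod 7
= (13 + 23 + 39 + 9 + 5 - 40) mod 7
= 49 mod 7 = 0
h=0 → Saturday


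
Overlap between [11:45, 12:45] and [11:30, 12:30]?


45 minutes

Meeting A: 705-765 (in minutes from midnight)
Meeting B: 690-750
Overlap start = max(705, 690) = 705
Overlap end = min(765, 750) = 750
Overlap = max(0, 750 - 705) = 45 min


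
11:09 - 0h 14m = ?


Start: 669 minutes from midnight
Subtract: 14 minutes
Remaining: 669 - 14 = 655
Hours: 10, Minutes: 55

10:55


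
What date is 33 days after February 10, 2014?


Start: February 10, 2014
Add 33 days
February 10 → March 1: 28 - 10 + 1 = 19 days (33 - 19 = 14 left)
March 1 + 14 = March 15, 2014

March 15, 2014


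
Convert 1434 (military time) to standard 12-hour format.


Hour: 14
14 - 12 = 2 → PM

2:34 PM


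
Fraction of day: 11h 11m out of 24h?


Total minutes: 11×60 + 11 = 671
Day = 24×60 = 1440 minutes
Fraction = 671/1440 ≈ 0.4660
As a percentage: 671/1440 × 100 ≈ 46.60%

0.4660 (46.60%)


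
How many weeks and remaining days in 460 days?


65 weeks 5 days

Weeks: 460 ÷ 7 = 65 remainder 5


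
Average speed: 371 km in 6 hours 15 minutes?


59.4 km/h

Distance: 371 km
Time: 6h 15m = 375 min = 375/60 = 25/4 hours
Speed = 371 ÷ (25/4) = 371 × 4 / 25 = 1484/25 ≈ 59.4 km/h


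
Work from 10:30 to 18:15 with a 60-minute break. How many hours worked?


6h 45m (405 minutes)

Total time = (18×60+15) - (10×60+30)
= 1095 - 630 = 465 min
Minus break: 465 - 60 = 405 min
= 6h 45m


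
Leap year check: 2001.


Rules: divisible by 4 AND (not by 100 OR by 400)
2001 ÷ 4 = 500 remainder 1 → not divisible by 4
Not divisible by 4 → not a leap year

No


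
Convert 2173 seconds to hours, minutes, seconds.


0h 36m 13s

Hours: 2173 ÷ 3600 = 0 remainder 2173
Minutes: 2173 ÷ 60 = 36 remainder 13
Seconds: 13


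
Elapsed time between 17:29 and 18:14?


End time in minutes: 18×60 + 14 = 1094
Start time in minutes: 17×60 + 29 = 1049
Difference = 1094 - 1049 = 45 minutes
= 0 hours 45 minutes

0h 45m


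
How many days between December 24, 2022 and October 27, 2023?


307 days

From December 24, 2022 to October 27, 2023
Rest of December 2022: 31 - 24 = 7
Full months: January 31, February 2023 28, March 31, April 30, May 31, June 30, July 31, August 31, September 30
Days into October 2023: 27
Total = 7 + 31 + 28 + 31 + 30 + 31 + 30 + 31 + 31 + 30 + 27 = 307 days


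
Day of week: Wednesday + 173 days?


Monday

Start: Wednesday (index 2)
(2 + 173) mod 7
= 175 mod 7
= 0
Index 0 → Monday


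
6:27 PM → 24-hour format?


Input: 6:27 PM
PM: 6 + 12 = 18

18:27


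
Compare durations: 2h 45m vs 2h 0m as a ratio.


Duration 1: 165 minutes
Duration 2: 120 minutes
Ratio = 165:120
GCD = 15
Simplified = 11:8
As a decimal: 11/8 ≈ 1.38

11:8 (1.38)


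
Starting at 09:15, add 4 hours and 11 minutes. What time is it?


13:26

Start: 555 minutes from midnight
Add: 251 minutes
Total: 806 minutes
Hours: 806 ÷ 60 = 13 remainder 26


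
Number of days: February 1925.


28 days

Month: February (month 2)
February: 28 or 29 (leap year)
1925 leap year? No


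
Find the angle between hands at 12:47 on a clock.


101.5°

Hour hand (12 ≡ 0 on the dial): 0×30 + 47×0.5 = 23.5°
Minute hand = 47×6 = 282°
Difference = |23.5 - 282| = 258.5°
Since > 180°: 360 - 258.5 = 101.5°


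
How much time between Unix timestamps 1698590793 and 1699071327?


Difference = 1699071327 - 1698590793 = 480534 seconds
In hours: 480534 / 3600 ≈ 133.5
In days: 480534 / 86400 ≈ 5.56

480534 seconds (133.5 hours / 5.56 days)


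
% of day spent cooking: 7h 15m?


30.2%

Time: 435 minutes
Day: 1440 minutes
Percentage = (435/1440) × 100 ≈ 30.2%


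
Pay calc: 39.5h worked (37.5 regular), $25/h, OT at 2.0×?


Regular: 37.5h × $25 = $937.50
Overtime: 39.5 - 37.5 = 2.0h
OT pay: 2.0h × $25 × 2.0 = $100.00
Total = $937.50 + $100.00 = $1037.50

$1037.50


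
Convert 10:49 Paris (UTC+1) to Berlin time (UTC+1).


10:49

Time difference = UTC+1 - UTC+1 = +0 hours
New hour = (10 + 0) mod 24
= 10 mod 24 = 10
Minutes unchanged → 10:49


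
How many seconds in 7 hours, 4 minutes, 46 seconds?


Hours: 7 × 3600 = 25200
Minutes: 4 × 60 = 240
Seconds: 46
Total = 25200 + 240 + 46 = 25486

25486 seconds


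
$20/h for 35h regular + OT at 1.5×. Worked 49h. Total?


$1120.00

Regular: 35h × $20 = $700.00
Overtime: 49 - 35 = 14h
OT pay: 14h × $20 × 1.5 = $420.00
Total = $700.00 + $420.00 = $1120.00


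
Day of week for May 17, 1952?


Zeller's congruence:
q=17, m=5, k=52, j=19
h = (17 + ⌊13×6/5⌋ + 52 + ⌊52/4⌋ + ⌊19/4⌋ - 2×19) mod 7
= (17 + 15 + 52 + 13 + 4 - 38) mod 7
= 63 mod 7 = 0
h=0 → Saturday

Saturday


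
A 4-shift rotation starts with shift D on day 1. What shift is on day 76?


Shift C

Shifts: A, B, C, D
Start: D (index 3)
Day 76: (3 + 76 - 1) mod 4
= 78 mod 4
= 2
Index 2 → shift C


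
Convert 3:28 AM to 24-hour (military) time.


Input: 3:28 AM
AM hour stays: 3

03:28


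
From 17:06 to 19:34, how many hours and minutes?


2h 28m

End time in minutes: 19×60 + 34 = 1174
Start time in minutes: 17×60 + 6 = 1026
Difference = 1174 - 1026 = 148 minutes
= 2 hours 28 minutes


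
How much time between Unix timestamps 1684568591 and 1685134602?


Difference = 1685134602 - 1684568591 = 566011 seconds
In hours: 566011 / 3600 ≈ 157.2
In days: 566011 / 86400 ≈ 6.55

566011 seconds (157.2 hours / 6.55 days)


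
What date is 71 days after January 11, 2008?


Start: January 11, 2008
Add 71 days
January 11 → February 1: 31 - 11 + 1 = 21 days (71 - 21 = 50 left)
February 1 → March 1: 29 - 1 + 1 = 29 days (50 - 29 = 21 left)
March 1 + 21 = March 22, 2008

March 22, 2008


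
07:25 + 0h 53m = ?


08:18

Start: 445 minutes from midnight
Add: 53 minutes
Total: 498 minutes
Hours: 498 ÷ 60 = 8 remainder 18


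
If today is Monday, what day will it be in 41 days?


Sunday

Start: Monday (index 0)
(0 + 41) mod 7
= 41 mod 7
= 6
Index 6 → Sunday


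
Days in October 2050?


Month: October (month 10)
October has 31 days

31 days


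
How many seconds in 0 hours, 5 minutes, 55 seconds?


Hours: 0 × 3600 = 0
Minutes: 5 × 60 = 300
Seconds: 55
Total = 0 + 300 + 55 = 355

355 seconds


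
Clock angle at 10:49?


30.5°

Hour hand = 10×30 + 49×0.5 = 324.5°
Minute hand = 49×6 = 294°
Difference = |324.5 - 294| = 30.5°


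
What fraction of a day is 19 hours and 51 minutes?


Total minutes: 19×60 + 51 = 1191
Day = 24×60 = 1440 minutes
Fraction = 1191/1440 ≈ 0.8271
As a percentage: 1191/1440 × 100 ≈ 82.71%

0.8271 (82.71%)


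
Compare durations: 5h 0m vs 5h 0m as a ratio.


Duration 1: 300 minutes
Duration 2: 300 minutes
Ratio = 300:300
GCD = 300
Simplified = 1:1
As a decimal: 1/1 = 1.00

1:1 (1.00)


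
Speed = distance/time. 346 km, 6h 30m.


Distance: 346 km
Time: 6h 30m = 390 min = 390/60 = 13/2 hours
Speed = 346 ÷ (13/2) = 346 × 2 / 13 = 692/13 ≈ 53.2 km/h

53.2 km/h


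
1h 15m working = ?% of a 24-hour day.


Time: 75 minutes
Day: 1440 minutes
Percentage = (75/1440) × 100 ≈ 5.2%

5.2%


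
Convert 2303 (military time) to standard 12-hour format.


Hour: 23
23 - 12 = 11 → PM

11:03 PM


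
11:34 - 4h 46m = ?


06:48

Start: 694 minutes from midnight
Subtract: 286 minutes
Remaining: 694 - 286 = 408
Hours: 6, Minutes: 48


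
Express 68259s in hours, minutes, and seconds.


18h 57m 39s

Hours: 68259 ÷ 3600 = 18 remainder 3459
Minutes: 3459 ÷ 60 = 57 remainder 39
Seconds: 39


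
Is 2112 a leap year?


Yes

Rules: divisible by 4 AND (not by 100 OR by 400)
2112 ÷ 4 = 528 exactly → divisible by 4
2112 ÷ 100 = 21 remainder 12 → not divisible by 100
Divisible by 4 but not by 100 → leap year


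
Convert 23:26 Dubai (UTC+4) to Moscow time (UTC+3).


22:26

Time difference = UTC+3 - UTC+4 = -1 hours
New hour = (23 -1) mod 24
= 22 mod 24 = 22
Minutes unchanged → 22:26


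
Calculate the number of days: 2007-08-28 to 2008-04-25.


From August 28, 2007 to April 25, 2008
Rest of August 2007: 31 - 28 = 3
Full months: September 30, October 31, November 30, December 31, January 31, February 2008 29, March 31
Days into April 2008: 25
Total = 3 + 30 + 31 + 30 + 31 + 31 + 29 + 31 + 25 = 241 days

241 days


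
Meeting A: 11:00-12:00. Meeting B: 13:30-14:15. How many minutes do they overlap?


0 minutes

Meeting A: 660-720 (in minutes from midnight)
Meeting B: 810-855
Overlap start = max(660, 810) = 810
Overlap end = min(720, 855) = 720
Overlap = max(0, 720 - 810) = 0 min


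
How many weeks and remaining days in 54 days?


Weeks: 54 ÷ 7 = 7 remainder 5

7 weeks 5 days


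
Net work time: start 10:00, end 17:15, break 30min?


Total time = (17×60+15) - (10×60+0)
= 1035 - 600 = 435 min
Minus break: 435 - 30 = 405 min
= 6h 45m

6h 45m (405 minutes)


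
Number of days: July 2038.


31 days

Month: July (month 7)
July has 31 days


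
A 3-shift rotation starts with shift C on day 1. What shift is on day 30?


Shift B

Shifts: A, B, C
Start: C (index 2)
Day 30: (2 + 30 - 1) mod 3
= 31 mod 3
= 1
Index 1 → shift B


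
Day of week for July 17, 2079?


Zeller's congruence:
q=17, m=7, k=79, j=20
h = (17 + ⌊13×8/5⌋ + 79 + ⌊79/4⌋ + ⌊20/4⌋ - 2×20) mod 7
= (17 + 20 + 79 + 19 + 5 - 40) mod 7
= 100 mod 7 = 2
h=2 → Monday

Monday


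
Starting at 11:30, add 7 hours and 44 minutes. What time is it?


Start: 690 minutes from midnight
Add: 464 minutes
Total: 1154 minutes
Hours: 1154 ÷ 60 = 19 remainder 14

19:14


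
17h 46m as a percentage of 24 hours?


0.7403 (74.03%)

Total minutes: 17×60 + 46 = 1066
Day = 24×60 = 1440 minutes
Fraction = 1066/1440 ≈ 0.7403
As a percentage: 1066/1440 × 100 ≈ 74.03%


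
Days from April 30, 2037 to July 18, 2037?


From April 30, 2037 to July 18, 2037
Rest of April 2037: 30 - 30 = 0
Full months: May 31, June 30
Days into July 2037: 18
Total = 0 + 31 + 30 + 18 = 79 days

79 days


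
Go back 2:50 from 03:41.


00:51

Start: 221 minutes from midnight
Subtract: 170 minutes
Remaining: 221 - 170 = 51
Hours: 0, Minutes: 51


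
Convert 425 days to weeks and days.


Weeks: 425 ÷ 7 = 60 remainder 5

60 weeks 5 days


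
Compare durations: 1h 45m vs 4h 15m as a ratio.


7:17 (0.41)

Duration 1: 105 minutes
Duration 2: 255 minutes
Ratio = 105:255
GCD = 15
Simplified = 7:17
As a decimal: 7/17 ≈ 0.41


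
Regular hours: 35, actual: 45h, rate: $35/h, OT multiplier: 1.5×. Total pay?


$1750.00

Regular: 35h × $35 = $1225.00
Overtime: 45 - 35 = 10h
OT pay: 10h × $35 × 1.5 = $525.00
Total = $1225.00 + $525.00 = $1750.00


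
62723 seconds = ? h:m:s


Hours: 62723 ÷ 3600 = 17 remainder 1523
Minutes: 1523 ÷ 60 = 25 remainder 23
Seconds: 23

17h 25m 23s


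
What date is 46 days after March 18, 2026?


May 3, 2026

Start: March 18, 2026
Add 46 days
March 18 → April 1: 31 - 18 + 1 = 14 days (46 - 14 = 32 left)
April 1 → May 1: 30 - 1 + 1 = 30 days (32 - 30 = 2 left)
May 1 + 2 = May 3, 2026


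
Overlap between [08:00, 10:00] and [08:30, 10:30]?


90 minutes

Meeting A: 480-600 (in minutes from midnight)
Meeting B: 510-630
Overlap start = max(480, 510) = 510
Overlap end = min(600, 630) = 600
Overlap = max(0, 600 - 510) = 90 min


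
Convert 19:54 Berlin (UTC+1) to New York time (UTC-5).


13:54

Time difference = UTC-5 - UTC+1 = -6 hours
New hour = (19 -6) mod 24
= 13 mod 24 = 13
Minutes unchanged → 13:54


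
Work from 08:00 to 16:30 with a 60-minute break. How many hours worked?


7h 30m (450 minutes)

Total time = (16×60+30) - (8×60+0)
= 990 - 480 = 510 min
Minus break: 510 - 60 = 450 min
= 7h 30m


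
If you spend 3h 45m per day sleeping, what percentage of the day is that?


Time: 225 minutes
Day: 1440 minutes
Percentage = (225/1440) × 100 ≈ 15.6%

15.6%


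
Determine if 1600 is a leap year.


Rules: divisible by 4 AND (not by 100 OR by 400)
1600 ÷ 4 = 400 exactly → divisible by 4
1600 ÷ 100 = 16 exactly → divisible by 100
1600 ÷ 400 = 4 exactly → divisible by 400
Divisible by 400 → leap year

Yes


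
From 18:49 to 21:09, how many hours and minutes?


End time in minutes: 21×60 + 9 = 1269
Start time in minutes: 18×60 + 49 = 1129
Difference = 1269 - 1129 = 140 minutes
= 2 hours 20 minutes

2h 20m


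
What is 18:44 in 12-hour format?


Hour: 18
18 - 12 = 6 → PM

6:44 PM


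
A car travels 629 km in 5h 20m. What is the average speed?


Distance: 629 km
Time: 5h 20m = 320 min = 320/60 = 16/3 hours
Speed = 629 ÷ (16/3) = 629 × 3 / 16 = 1887/16 ≈ 117.9 km/h

117.9 km/h


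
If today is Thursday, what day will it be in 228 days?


Monday

Start: Thursday (index 3)
(3 + 228) mod 7
= 231 mod 7
= 0
Index 0 → Monday


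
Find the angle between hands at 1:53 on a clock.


98.5°

Hour hand = 1×30 + 53×0.5 = 56.5°
Minute hand = 53×6 = 318°
Difference = |56.5 - 318| = 261.5°
Since > 180°: 360 - 261.5 = 98.5°


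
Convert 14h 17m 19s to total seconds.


Hours: 14 × 3600 = 50400
Minutes: 17 × 60 = 1020
Seconds: 19
Total = 50400 + 1020 + 19 = 51439

51439 seconds


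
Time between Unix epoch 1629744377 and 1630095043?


Difference = 1630095043 - 1629744377 = 350666 seconds
In hours: 350666 / 3600 ≈ 97.4
In days: 350666 / 86400 ≈ 4.06

350666 seconds (97.4 hours / 4.06 days)


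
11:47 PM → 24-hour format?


Input: 11:47 PM
PM: 11 + 12 = 23

23:47


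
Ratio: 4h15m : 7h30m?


17:30 (0.57)

Duration 1: 255 minutes
Duration 2: 450 minutes
Ratio = 255:450
GCD = 15
Simplified = 17:30
As a decimal: 17/30 ≈ 0.57


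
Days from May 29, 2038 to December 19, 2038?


204 days

From May 29, 2038 to December 19, 2038
Rest of May 2038: 31 - 29 = 2
Full months: June 30, July 31, August 31, September 30, October 31, November 30
Days into December 2038: 19
Total = 2 + 30 + 31 + 31 + 30 + 31 + 30 + 19 = 204 days


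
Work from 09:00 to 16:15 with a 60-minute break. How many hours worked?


6h 15m (375 minutes)

Total time = (16×60+15) - (9×60+0)
= 975 - 540 = 435 min
Minus break: 435 - 60 = 375 min
= 6h 15m


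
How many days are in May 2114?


Month: May (month 5)
May has 31 days

31 days


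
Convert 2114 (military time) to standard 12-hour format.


9:14 PM

Hour: 21
21 - 12 = 9 → PM


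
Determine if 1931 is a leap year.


Rules: divisible by 4 AND (not by 100 OR by 400)
1931 ÷ 4 = 482 remainder 3 → not divisible by 4
Not divisible by 4 → not a leap year

No


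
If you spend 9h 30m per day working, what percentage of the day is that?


Time: 570 minutes
Day: 1440 minutes
Percentage = (570/1440) × 100 ≈ 39.6%

39.6%


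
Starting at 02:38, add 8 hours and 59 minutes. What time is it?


Start: 158 minutes from midnight
Add: 539 minutes
Total: 697 minutes
Hours: 697 ÷ 60 = 11 remainder 37

11:37


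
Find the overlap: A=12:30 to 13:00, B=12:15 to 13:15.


30 minutes

Meeting A: 750-780 (in minutes from midnight)
Meeting B: 735-795
Overlap start = max(750, 735) = 750
Overlap end = min(780, 795) = 780
Overlap = max(0, 780 - 750) = 30 min


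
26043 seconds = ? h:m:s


Hours: 26043 ÷ 3600 = 7 remainder 843
Minutes: 843 ÷ 60 = 14 remainder 3
Seconds: 3

7h 14m 3s


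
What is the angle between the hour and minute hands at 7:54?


87.0°

Hour hand = 7×30 + 54×0.5 = 237.0°
Minute hand = 54×6 = 324°
Difference = |237.0 - 324| = 87.0°


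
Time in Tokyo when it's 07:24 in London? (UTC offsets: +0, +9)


Time difference = UTC+9 - UTC+0 = +9 hours
New hour = (7 + 9) mod 24
= 16 mod 24 = 16
Minutes unchanged → 16:24

16:24


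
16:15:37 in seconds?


Hours: 16 × 3600 = 57600
Minutes: 15 × 60 = 900
Seconds: 37
Total = 57600 + 900 + 37 = 58537

58537 seconds


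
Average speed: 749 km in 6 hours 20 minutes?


Distance: 749 km
Time: 6h 20m = 380 min = 380/60 = 19/3 hours
Speed = 749 ÷ (19/3) = 749 × 3 / 19 = 2247/19 ≈ 118.3 km/h

118.3 km/h


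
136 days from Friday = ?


Monday

Start: Friday (index 4)
(4 + 136) mod 7
= 140 mod 7
= 0
Index 0 → Monday


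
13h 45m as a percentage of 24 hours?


Total minutes: 13×60 + 45 = 825
Day = 24×60 = 1440 minutes
Fraction = 825/1440 ≈ 0.5729
As a percentage: 825/1440 × 100 ≈ 57.29%

0.5729 (57.29%)


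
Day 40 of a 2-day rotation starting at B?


Shift A

Shifts: A, B
Start: B (index 1)
Day 40: (1 + 40 - 1) mod 2
= 40 mod 2
= 0
Index 0 → shift A


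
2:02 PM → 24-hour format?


14:02

Input: 2:02 PM
PM: 2 + 12 = 14


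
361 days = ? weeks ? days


Weeks: 361 ÷ 7 = 51 remainder 4

51 weeks 4 days


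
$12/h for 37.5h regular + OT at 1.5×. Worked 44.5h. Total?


Regular: 37.5h × $12 = $450.00
Overtime: 44.5 - 37.5 = 7.0h
OT pay: 7.0h × $12 × 1.5 = $126.00
Total = $450.00 + $126.00 = $576.00

$576.00


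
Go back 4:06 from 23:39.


Start: 1419 minutes from midnight
Subtract: 246 minutes
Remaining: 1419 - 246 = 1173
Hours: 19, Minutes: 33

19:33


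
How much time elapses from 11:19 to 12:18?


0h 59m

End time in minutes: 12×60 + 18 = 738
Start time in minutes: 11×60 + 19 = 679
Difference = 738 - 679 = 59 minutes
= 0 hours 59 minutes


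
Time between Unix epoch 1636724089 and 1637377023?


Difference = 1637377023 - 1636724089 = 652934 seconds
In hours: 652934 / 3600 ≈ 181.4
In days: 652934 / 86400 ≈ 7.56

652934 seconds (181.4 hours / 7.56 days)


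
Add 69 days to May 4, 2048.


July 12, 2048

Start: May 4, 2048
Add 69 days
May 4 → June 1: 31 - 4 + 1 = 28 days (69 - 28 = 41 left)
June 1 → July 1: 30 - 1 + 1 = 30 days (41 - 30 = 11 left)
July 1 + 11 = July 12, 2048


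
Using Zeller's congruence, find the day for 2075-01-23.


Wednesday

Zeller's congruence:
q=23, m=13, k=74, j=20
h = (23 + ⌊13×14/5⌋ + 74 + ⌊74/4⌋ + ⌊20/4⌋ - 2×20) mod 7
= (23 + 36 + 74 + 18 + 5 - 40) mod 7
= 116 mod 7 = 4
h=4 → Wednesday


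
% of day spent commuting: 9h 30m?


39.6%

Time: 570 minutes
Day: 1440 minutes
Percentage = (570/1440) × 100 ≈ 39.6%


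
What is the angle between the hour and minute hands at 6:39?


34.5°

Hour hand = 6×30 + 39×0.5 = 199.5°
Minute hand = 39×6 = 234°
Difference = |199.5 - 234| = 34.5°


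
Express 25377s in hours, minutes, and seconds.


7h 2m 57s

Hours: 25377 ÷ 3600 = 7 remainder 177
Minutes: 177 ÷ 60 = 2 remainder 57
Seconds: 57


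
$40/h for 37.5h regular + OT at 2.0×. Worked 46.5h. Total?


Regular: 37.5h × $40 = $1500.00
Overtime: 46.5 - 37.5 = 9.0h
OT pay: 9.0h × $40 × 2.0 = $720.00
Total = $1500.00 + $720.00 = $2220.00

$2220.00


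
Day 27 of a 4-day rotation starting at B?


Shifts: A, B, C, D
Start: B (index 1)
Day 27: (1 + 27 - 1) mod 4
= 27 mod 4
= 3
Index 3 → shift D

Shift D


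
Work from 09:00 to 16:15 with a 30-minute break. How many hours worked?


6h 45m (405 minutes)

Total time = (16×60+15) - (9×60+0)
= 975 - 540 = 435 min
Minus break: 435 - 30 = 405 min
= 6h 45m


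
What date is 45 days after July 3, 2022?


Start: July 3, 2022
Add 45 days
July 3 → August 1: 31 - 3 + 1 = 29 days (45 - 29 = 16 left)
August 1 + 16 = August 17, 2022

August 17, 2022


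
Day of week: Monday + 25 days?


Friday

Start: Monday (index 0)
(0 + 25) mod 7
= 25 mod 7
= 4
Index 4 → Friday


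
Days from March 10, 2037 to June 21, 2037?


103 days

From March 10, 2037 to June 21, 2037
Rest of March 2037: 31 - 10 = 21
Full months: April 30, May 31
Days into June 2037: 21
Total = 21 + 30 + 31 + 21 = 103 days


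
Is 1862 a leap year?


Rules: divisible by 4 AND (not by 100 OR by 400)
1862 ÷ 4 = 465 remainder 2 → not divisible by 4
Not divisible by 4 → not a leap year

No


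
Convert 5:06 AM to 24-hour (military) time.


05:06

Input: 5:06 AM
AM hour stays: 5


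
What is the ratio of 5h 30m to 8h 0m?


11:16 (0.69)

Duration 1: 330 minutes
Duration 2: 480 minutes
Ratio = 330:480
GCD = 30
Simplified = 11:16
As a decimal: 11/16 ≈ 0.69


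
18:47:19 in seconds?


Hours: 18 × 3600 = 64800
Minutes: 47 × 60 = 2820
Seconds: 19
Total = 64800 + 2820 + 19 = 67639

67639 seconds


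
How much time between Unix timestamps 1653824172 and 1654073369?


Difference = 1654073369 - 1653824172 = 249197 seconds
In hours: 249197 / 3600 ≈ 69.2
In days: 249197 / 86400 ≈ 2.88

249197 seconds (69.2 hours / 2.88 days)


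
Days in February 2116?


Month: February (month 2)
February: 28 or 29 (leap year)
2116 leap year? Yes

29 days


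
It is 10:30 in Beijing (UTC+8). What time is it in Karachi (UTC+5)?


07:30

Time difference = UTC+5 - UTC+8 = -3 hours
New hour = (10 -3) mod 24
= 7 mod 24 = 7
Minutes unchanged → 07:30


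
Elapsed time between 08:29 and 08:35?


0h 6m

End time in minutes: 8×60 + 35 = 515
Start time in minutes: 8×60 + 29 = 509
Difference = 515 - 509 = 6 minutes
= 0 hours 6 minutes


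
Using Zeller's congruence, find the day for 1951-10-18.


Zeller's congruence:
q=18, m=10, k=51, j=19
h = (18 + ⌊13×11/5⌋ + 51 + ⌊51/4⌋ + ⌊19/4⌋ - 2×19) mod 7
= (18 + 28 + 51 + 12 + 4 - 38) mod 7
= 75 mod 7 = 5
h=5 → Thursday

Thursday


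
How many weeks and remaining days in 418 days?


Weeks: 418 ÷ 7 = 59 remainder 5

59 weeks 5 days


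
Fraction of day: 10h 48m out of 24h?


0.4500 (45.00%)

Total minutes: 10×60 + 48 = 648
Day = 24×60 = 1440 minutes
Fraction = 648/1440 = 0.4500
As a percentage: 648/1440 × 100 = 45.00%


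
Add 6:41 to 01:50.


Start: 110 minutes from midnight
Add: 401 minutes
Total: 511 minutes
Hours: 511 ÷ 60 = 8 remainder 31

08:31


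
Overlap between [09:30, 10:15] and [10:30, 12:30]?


0 minutes

Meeting A: 570-615 (in minutes from midnight)
Meeting B: 630-750
Overlap start = max(570, 630) = 630
Overlap end = min(615, 750) = 615
Overlap = max(0, 615 - 630) = 0 min


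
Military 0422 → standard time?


Hour: 4
4 < 12 → AM

4:22 AM


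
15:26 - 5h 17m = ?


10:09

Start: 926 minutes from midnight
Subtract: 317 minutes
Remaining: 926 - 317 = 609
Hours: 10, Minutes: 9


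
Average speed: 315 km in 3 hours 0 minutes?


105.0 km/h

Distance: 315 km
Time: 3 hours
Speed = 315 / 3 = 105.0 km/h


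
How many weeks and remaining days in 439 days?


62 weeks 5 days

Weeks: 439 ÷ 7 = 62 remainder 5


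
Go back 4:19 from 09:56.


05:37

Start: 596 minutes from midnight
Subtract: 259 minutes
Remaining: 596 - 259 = 337
Hours: 5, Minutes: 37


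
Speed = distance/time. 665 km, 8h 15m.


Distance: 665 km
Time: 8h 15m = 495 min = 495/60 = 33/4 hours
Speed = 665 ÷ (33/4) = 665 × 4 / 33 = 2660/33 ≈ 80.6 km/h

80.6 km/h


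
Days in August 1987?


31 days

Month: August (month 8)
August has 31 days


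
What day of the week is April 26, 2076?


Sunday

Zeller's congruence:
q=26, m=4, k=76, j=20
h = (26 + ⌊13×5/5⌋ + 76 + ⌊76/4⌋ + ⌊20/4⌋ - 2×20) mod 7
= (26 + 13 + 76 + 19 + 5 - 40) mod 7
= 99 mod 7 = 1
h=1 → Sunday


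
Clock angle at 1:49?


Hour hand = 1×30 + 49×0.5 = 54.5°
Minute hand = 49×6 = 294°
Difference = |54.5 - 294| = 239.5°
Since > 180°: 360 - 239.5 = 120.5°

120.5°


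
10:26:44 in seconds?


37604 seconds

Hours: 10 × 3600 = 36000
Minutes: 26 × 60 = 1560
Seconds: 44
Total = 36000 + 1560 + 44 = 37604


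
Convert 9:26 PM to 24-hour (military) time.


Input: 9:26 PM
PM: 9 + 12 = 21

21:26


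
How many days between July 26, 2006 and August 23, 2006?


From July 26, 2006 to August 23, 2006
Rest of July 2006: 31 - 26 = 5
Days into August 2006: 23
Total = 5 + 23 = 28 days

28 days


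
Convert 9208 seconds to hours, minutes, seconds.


Hours: 9208 ÷ 3600 = 2 remainder 2008
Minutes: 2008 ÷ 60 = 33 remainder 28
Seconds: 28

2h 33m 28s


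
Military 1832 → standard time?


Hour: 18
18 - 12 = 6 → PM

6:32 PM


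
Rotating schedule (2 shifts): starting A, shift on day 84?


Shifts: A, B
Start: A (index 0)
Day 84: (0 + 84 - 1) mod 2
= 83 mod 2
= 1
Index 1 → shift B

Shift B


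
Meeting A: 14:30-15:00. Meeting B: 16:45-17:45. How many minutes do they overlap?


Meeting A: 870-900 (in minutes from midnight)
Meeting B: 1005-1065
Overlap start = max(870, 1005) = 1005
Overlap end = min(900, 1065) = 900
Overlap = max(0, 900 - 1005) = 0 min

0 minutes


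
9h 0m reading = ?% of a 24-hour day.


Time: 540 minutes
Day: 1440 minutes
Percentage = (540/1440) × 100 = 37.5%

37.5%


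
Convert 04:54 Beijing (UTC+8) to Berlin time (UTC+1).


Time difference = UTC+1 - UTC+8 = -7 hours
New hour = (4 -7) mod 24
= -3 mod 24 = 21
Minutes unchanged → 21:54; -3 < 0 → previous day

21:54 (previous day)


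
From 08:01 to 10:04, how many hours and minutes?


End time in minutes: 10×60 + 4 = 604
Start time in minutes: 8×60 + 1 = 481
Difference = 604 - 481 = 123 minutes
= 2 hours 3 minutes

2h 3m


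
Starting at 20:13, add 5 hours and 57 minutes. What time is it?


Start: 1213 minutes from midnight
Add: 357 minutes
Total: 1570 minutes
Hours: 1570 ÷ 60 = 26 remainder 10
26 ≥ 24 → 26 - 24 = 2 (next day)

02:10 (next day)


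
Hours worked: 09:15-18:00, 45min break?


Total time = (18×60+0) - (9×60+15)
= 1080 - 555 = 525 min
Minus break: 525 - 45 = 480 min
= 8h 0m

8h 0m (480 minutes)


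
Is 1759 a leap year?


No

Rules: divisible by 4 AND (not by 100 OR by 400)
1759 ÷ 4 = 439 remainder 3 → not divisible by 4
Not divisible by 4 → not a leap year


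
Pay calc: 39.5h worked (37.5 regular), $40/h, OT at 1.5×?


Regular: 37.5h × $40 = $1500.00
Overtime: 39.5 - 37.5 = 2.0h
OT pay: 2.0h × $40 × 1.5 = $120.00
Total = $1500.00 + $120.00 = $1620.00

$1620.00


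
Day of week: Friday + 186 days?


Start: Friday (index 4)
(4 + 186) mod 7
= 190 mod 7
= 1
Index 1 → Tuesday

Tuesday


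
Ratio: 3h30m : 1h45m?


2:1 (2.00)

Duration 1: 210 minutes
Duration 2: 105 minutes
Ratio = 210:105
GCD = 105
Simplified = 2:1
As a decimal: 2/1 = 2.00


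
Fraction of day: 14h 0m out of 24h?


0.5833 (58.33%)

Total minutes: 14×60 + 0 = 840
Day = 24×60 = 1440 minutes
Fraction = 840/1440 ≈ 0.5833
As a percentage: 840/1440 × 100 ≈ 58.33%


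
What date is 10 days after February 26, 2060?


Start: February 26, 2060
Add 10 days
February 26 → March 1: 29 - 26 + 1 = 4 days (10 - 4 = 6 left)
March 1 + 6 = March 7, 2060

March 7, 2060


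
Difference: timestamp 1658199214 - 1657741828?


Difference = 1658199214 - 1657741828 = 457386 seconds
In hours: 457386 / 3600 ≈ 127.1
In days: 457386 / 86400 ≈ 5.29

457386 seconds (127.1 hours / 5.29 days)


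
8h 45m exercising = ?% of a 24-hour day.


Time: 525 minutes
Day: 1440 minutes
Percentage = (525/1440) × 100 ≈ 36.5%

36.5%


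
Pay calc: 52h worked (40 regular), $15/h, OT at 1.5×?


$870.00

Regular: 40h × $15 = $600.00
Overtime: 52 - 40 = 12h
OT pay: 12h × $15 × 1.5 = $270.00
Total = $600.00 + $270.00 = $870.00


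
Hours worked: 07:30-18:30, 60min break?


Total time = (18×60+30) - (7×60+30)
= 1110 - 450 = 660 min
Minus break: 660 - 60 = 600 min
= 10h 0m

10h 0m (600 minutes)


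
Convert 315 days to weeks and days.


Weeks: 315 ÷ 7 = 45 remainder 0

45 weeks 0 days


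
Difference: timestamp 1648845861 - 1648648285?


Difference = 1648845861 - 1648648285 = 197576 seconds
In hours: 197576 / 3600 ≈ 54.9
In days: 197576 / 86400 ≈ 2.29

197576 seconds (54.9 hours / 2.29 days)


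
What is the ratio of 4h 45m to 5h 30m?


Duration 1: 285 minutes
Duration 2: 330 minutes
Ratio = 285:330
GCD = 15
Simplified = 19:22
As a decimal: 19/22 ≈ 0.86

19:22 (0.86)


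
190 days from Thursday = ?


Start: Thursday (index 3)
(3 + 190) mod 7
= 193 mod 7
= 4
Index 4 → Friday

Friday


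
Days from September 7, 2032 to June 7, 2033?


From September 7, 2032 to June 7, 2033
Rest of September 2032: 30 - 7 = 23
Full months: October 31, November 30, December 31, January 31, February 2033 28, March 31, April 30, May 31
Days into June 2033: 7
Total = 23 + 31 + 30 + 31 + 31 + 28 + 31 + 30 + 31 + 7 = 273 days

273 days


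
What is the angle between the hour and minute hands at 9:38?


61.0°

Hour hand = 9×30 + 38×0.5 = 289.0°
Minute hand = 38×6 = 228°
Difference = |289.0 - 228| = 61.0°


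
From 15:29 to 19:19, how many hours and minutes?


3h 50m

End time in minutes: 19×60 + 19 = 1159
Start time in minutes: 15×60 + 29 = 929
Difference = 1159 - 929 = 230 minutes
= 3 hours 50 minutes


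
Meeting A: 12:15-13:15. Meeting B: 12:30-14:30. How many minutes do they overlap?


Meeting A: 735-795 (in minutes from midnight)
Meeting B: 750-870
Overlap start = max(735, 750) = 750
Overlap end = min(795, 870) = 795
Overlap = max(0, 795 - 750) = 45 min

45 minutes


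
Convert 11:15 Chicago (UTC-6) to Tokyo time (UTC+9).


Time difference = UTC+9 - UTC-6 = +15 hours
New hour = (11 + 15) mod 24
= 26 mod 24 = 2
Minutes unchanged → 02:15; 26 ≥ 24 → next day

02:15 (next day)


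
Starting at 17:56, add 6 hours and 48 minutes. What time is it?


00:44 (next day)

Start: 1076 minutes from midnight
Add: 408 minutes
Total: 1484 minutes
Hours: 1484 ÷ 60 = 24 remainder 44
24 ≥ 24 → 24 - 24 = 0 (next day)


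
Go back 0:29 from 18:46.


18:17

Start: 1126 minutes from midnight
Subtract: 29 minutes
Remaining: 1126 - 29 = 1097
Hours: 18, Minutes: 17


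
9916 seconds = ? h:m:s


Hours: 9916 ÷ 3600 = 2 remainder 2716
Minutes: 2716 ÷ 60 = 45 remainder 16
Seconds: 16

2h 45m 16s


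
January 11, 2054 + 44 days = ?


Start: January 11, 2054
Add 44 days
January 11 → February 1: 31 - 11 + 1 = 21 days (44 - 21 = 23 left)
February 1 + 23 = February 24, 2054

February 24, 2054


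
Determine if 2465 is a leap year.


No

Rules: divisible by 4 AND (not by 100 OR by 400)
2465 ÷ 4 = 616 remainder 1 → not divisible by 4
Not divisible by 4 → not a leap year
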